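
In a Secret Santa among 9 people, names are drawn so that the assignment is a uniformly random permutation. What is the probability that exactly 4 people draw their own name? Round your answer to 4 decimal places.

0.0153

Choose which 4 of the 9 are fixed: C(9,4) = 126 ways.
The remaining 5 must have no fixed point: D(5) = 44.
P = 126·44/362880 = 11/720 ≈ 0.0153.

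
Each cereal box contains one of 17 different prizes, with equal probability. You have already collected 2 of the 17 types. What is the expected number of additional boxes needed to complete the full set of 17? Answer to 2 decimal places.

Starting from 2 distinct types, each trial gives a new one with probability (17−i)/17 when i types are held, so the wait for the next new type is 17/(17−i).
E = 17/15 + 17/14 + 17/13 + 17/12 + 17/11 + 17/10 + 17/9 + 17/8 + 17/7 + 17/6 + 17/5 + 17/4 + 17/3 + 17/2 + 17/1 = 20327869/360360 ≈ 56.41.

56.41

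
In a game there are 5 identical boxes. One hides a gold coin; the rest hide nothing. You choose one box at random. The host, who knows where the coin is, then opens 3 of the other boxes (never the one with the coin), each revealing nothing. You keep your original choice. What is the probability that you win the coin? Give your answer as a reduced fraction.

1/5

The host can always open 3 empty boxes regardless of your choice, so the reveals give no information about your original box.
P(win by staying) = 1/5.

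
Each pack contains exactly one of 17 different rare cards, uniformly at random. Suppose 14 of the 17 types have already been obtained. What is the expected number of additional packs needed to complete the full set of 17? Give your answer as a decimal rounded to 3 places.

31.167

Starting from 14 distinct types, each trial gives a new one with probability (17−i)/17 when i types are held, so the wait for the next new type is 17/(17−i).
E = 17/3 + 17/2 + 17/1 = 187/6 ≈ 31.167.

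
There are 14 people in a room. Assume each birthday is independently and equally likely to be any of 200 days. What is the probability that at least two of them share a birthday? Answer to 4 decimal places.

0.3722

It's easier to compute the probability that all 14 are distinct.
P(all distinct) = 200/200 · 199/200 · ··· · 187/200 ≈ 0.6278.
So the probability of at least one match is 1 − 0.6278 = 0.3722.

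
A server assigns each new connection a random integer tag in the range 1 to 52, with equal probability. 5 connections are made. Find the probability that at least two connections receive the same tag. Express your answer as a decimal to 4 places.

0.1797

It's easier to compute the probability that all 5 are distinct.
P(all distinct) = 52/52 · 51/52 · ··· · 48/52 ≈ 0.8203.
So the probability of at least one match is 1 − 0.8203 = 0.1797.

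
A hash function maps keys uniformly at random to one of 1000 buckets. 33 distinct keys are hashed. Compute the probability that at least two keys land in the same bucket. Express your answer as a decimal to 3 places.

It's easier to compute the probability that all 33 are distinct.
P(all distinct) = 1000/1000 · 999/1000 · ··· · 968/1000 ≈ 0.586.
So the probability of at least one match is 1 − 0.586 = 0.414.

0.414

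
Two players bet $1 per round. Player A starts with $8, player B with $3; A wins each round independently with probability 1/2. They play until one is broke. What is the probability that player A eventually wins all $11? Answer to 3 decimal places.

0.727

With a fair step, P(i) = ½P(i−1) + ½P(i+1) with P(0)=0, P(11)=1 has the linear solution P(i) = i/11.
P(8) = 8/11 ≈ 0.727.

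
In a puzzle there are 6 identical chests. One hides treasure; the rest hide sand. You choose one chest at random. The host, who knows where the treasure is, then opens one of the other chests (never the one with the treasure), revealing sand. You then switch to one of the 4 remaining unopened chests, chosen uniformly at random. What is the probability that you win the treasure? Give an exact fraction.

5/24

Your original chest holds the treasure with probability 1/6, so the other 5 collectively hold it with probability 5/6.
The host can always find an empty chest to open, so this doesn't change that 5/6; it is now spread over the 4 remaining unopened chests.
P(win by switching) = (5/6) · (1/4) = 5/24.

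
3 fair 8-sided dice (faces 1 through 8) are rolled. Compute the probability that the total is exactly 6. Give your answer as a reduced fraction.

There are 8^3 = 512 equally likely outcomes.
The number of ordered 3-tuples from {1,…,8} summing to 6 is 10.
P(sum = 6) = 10/512 = 5/256.

5/256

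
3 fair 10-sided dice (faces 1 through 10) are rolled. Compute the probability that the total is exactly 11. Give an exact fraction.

9/200

There are 10^3 = 1000 equally likely outcomes.
The number of ordered 3-tuples from {1,…,10} summing to 11 is 45.
P(sum = 11) = 45/1000 = 9/200.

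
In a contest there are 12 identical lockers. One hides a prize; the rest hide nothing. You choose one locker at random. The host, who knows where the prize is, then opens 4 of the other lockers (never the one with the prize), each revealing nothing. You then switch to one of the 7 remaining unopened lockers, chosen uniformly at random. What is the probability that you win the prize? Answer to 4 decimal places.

Your original locker holds the prize with probability 1/12, so the other 11 collectively hold it with probability 11/12.
The host can always find 4 empty lockers to open, so the reveals don't change that 11/12; it is now spread over the 7 remaining unopened lockers.
P(win by switching) = (11/12) · (1/7) = 11/84 ≈ 0.1310.

0.1310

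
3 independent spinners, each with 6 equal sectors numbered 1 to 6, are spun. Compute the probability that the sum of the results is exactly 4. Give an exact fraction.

1/72

There are 6^3 = 216 equally likely outcomes.
The number of ordered 3-tuples from {1,…,6} summing to 4 is 3.
P(sum = 4) = 3/216 = 1/72.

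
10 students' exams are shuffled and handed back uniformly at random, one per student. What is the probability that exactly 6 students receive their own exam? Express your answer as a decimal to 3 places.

Choose which 6 of the 10 are fixed: C(10,6) = 210 ways.
The remaining 4 must have no fixed point: D(4) = 9.
P = 210·9/3628800 = 1/1920 ≈ 0.001.

0.001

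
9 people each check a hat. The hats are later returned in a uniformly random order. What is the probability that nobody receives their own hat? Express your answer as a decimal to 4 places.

0.3679

This is the derangement probability: permutations of 9 with no fixed point.
D(9) = 9! · (1 − 1/1! + 1/2! − ··· + (−1)^9/9!) = 133496.
P = 133496/362880 = 16687/45360 ≈ 0.3679.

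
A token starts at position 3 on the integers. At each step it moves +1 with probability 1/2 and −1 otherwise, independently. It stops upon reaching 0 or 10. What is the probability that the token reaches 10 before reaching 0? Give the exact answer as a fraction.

3/10

With a fair step, P(i) = ½P(i−1) + ½P(i+1) with P(0)=0, P(10)=1 has the linear solution P(i) = i/10.
P(3) = 3/10.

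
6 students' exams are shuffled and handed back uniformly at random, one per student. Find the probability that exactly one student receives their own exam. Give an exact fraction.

Choose which one is fixed: C(6,1) = 6 ways.
The remaining 5 must have no fixed point: D(5) = 44.
P = 6·44/720 = 11/30.

11/30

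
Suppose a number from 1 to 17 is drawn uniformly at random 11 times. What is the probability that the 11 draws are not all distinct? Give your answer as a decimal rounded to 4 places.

P(all 11 different) = 17/17 · 16/17 · ··· · 7/17 ≈ 0.0144.
P(at least two equal) = 1 − 0.0144 = 0.9856.

0.9856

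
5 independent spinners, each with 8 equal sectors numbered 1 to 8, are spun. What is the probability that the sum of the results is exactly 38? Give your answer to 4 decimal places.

There are 8^5 = 32768 equally likely outcomes.
The number of ordered 5-tuples from {1,…,8} summing to 38 is 15.
P(sum = 38) = 15/32768 ≈ 0.0005.

0.0005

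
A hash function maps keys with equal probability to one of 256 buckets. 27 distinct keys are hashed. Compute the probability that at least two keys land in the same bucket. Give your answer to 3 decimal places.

It's easier to compute the probability that all 27 are distinct.
P(all distinct) = 256/256 · 255/256 · ··· · 230/256 ≈ 0.241.
So the probability of at least one match is 1 − 0.241 = 0.759.

0.759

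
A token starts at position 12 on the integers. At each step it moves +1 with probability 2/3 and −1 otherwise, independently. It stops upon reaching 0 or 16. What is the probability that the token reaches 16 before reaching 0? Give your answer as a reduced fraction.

Let r = q/p = (1/3)/(2/3) = 1/2. The recurrence P(i) = p·P(i+1) + q·P(i−1) with P(0)=0, P(16)=1 gives P(i) = (1 − r^i)/(1 − r^16).
P(12) = (1 − (1/2)^12) / (1 − (1/2)^16) = 4368/4369.

4368/4369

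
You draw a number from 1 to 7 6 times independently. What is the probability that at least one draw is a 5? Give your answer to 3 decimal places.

0.603

P(no draw is a 5) = (6/7)^6 ≈ 0.397.
P(at least one) = 1 − 0.397 = 0.603.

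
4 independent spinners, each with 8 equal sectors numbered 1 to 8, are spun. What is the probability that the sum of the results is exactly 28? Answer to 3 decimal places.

There are 8^4 = 4096 equally likely outcomes.
The number of ordered 4-tuples from {1,…,8} summing to 28 is 35.
P(sum = 28) = 35/4096 ≈ 0.009.

0.009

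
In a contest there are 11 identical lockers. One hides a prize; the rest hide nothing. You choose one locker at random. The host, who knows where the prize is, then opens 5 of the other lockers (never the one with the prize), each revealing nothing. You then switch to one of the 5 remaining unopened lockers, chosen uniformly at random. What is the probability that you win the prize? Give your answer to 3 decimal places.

Your original locker holds the prize with probability 1/11, so the other 10 collectively hold it with probability 10/11.
The host can always find 5 empty lockers to open, so the reveals don't change that 10/11; it is now spread over the 5 remaining unopened lockers.
P(win by switching) = (10/11) · (1/5) = 2/11 ≈ 0.182.

0.182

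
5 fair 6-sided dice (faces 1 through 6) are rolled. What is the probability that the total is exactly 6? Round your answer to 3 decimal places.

0.001

There are 6^5 = 7776 equally likely outcomes.
The number of ordered 5-tuples from {1,…,6} summing to 6 is 5.
P(sum = 6) = 5/7776 ≈ 0.001.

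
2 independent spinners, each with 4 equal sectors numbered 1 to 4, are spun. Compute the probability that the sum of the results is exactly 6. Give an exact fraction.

There are 4^2 = 16 equally likely outcomes.
The number of ordered 2-tuples from {1,…,4} summing to 6 is 3.
P(sum = 6) = 3/16.

3/16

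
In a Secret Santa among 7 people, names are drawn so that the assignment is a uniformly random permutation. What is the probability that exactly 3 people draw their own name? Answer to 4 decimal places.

0.0625

Choose which 3 of the 7 are fixed: C(7,3) = 35 ways.
The remaining 4 must have no fixed point: D(4) = 9.
P = 35·9/5040 = 1/16 ≈ 0.0625.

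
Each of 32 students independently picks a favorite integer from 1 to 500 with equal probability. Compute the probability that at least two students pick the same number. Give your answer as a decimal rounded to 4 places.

It's easier to compute the probability that all 32 are distinct.
P(all distinct) = 500/500 · 499/500 · ··· · 469/500 ≈ 0.3629.
So the probability of at least one match is 1 − 0.3629 = 0.6371.

0.6371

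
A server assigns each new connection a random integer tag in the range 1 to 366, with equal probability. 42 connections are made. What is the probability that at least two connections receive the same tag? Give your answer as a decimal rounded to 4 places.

It's easier to compute the probability that all 42 are distinct.
P(all distinct) = 366/366 · 365/366 · ··· · 325/366 ≈ 0.0866.
So the probability of at least one match is 1 − 0.0866 = 0.9134.

0.9134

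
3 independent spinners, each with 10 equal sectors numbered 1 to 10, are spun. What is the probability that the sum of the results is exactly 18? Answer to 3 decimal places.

There are 10^3 = 1000 equally likely outcomes.
The number of ordered 3-tuples from {1,…,10} summing to 18 is 73.
P(sum = 18) = 73/1000 ≈ 0.073.

0.073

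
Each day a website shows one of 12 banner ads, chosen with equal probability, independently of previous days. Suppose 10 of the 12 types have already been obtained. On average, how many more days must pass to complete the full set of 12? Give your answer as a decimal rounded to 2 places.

18.00

Starting from 10 distinct types, each trial gives a new one with probability (12−i)/12 when i types are held, so the wait for the next new type is 12/(12−i).
E = 12/2 + 12/1 = 18 ≈ 18.00.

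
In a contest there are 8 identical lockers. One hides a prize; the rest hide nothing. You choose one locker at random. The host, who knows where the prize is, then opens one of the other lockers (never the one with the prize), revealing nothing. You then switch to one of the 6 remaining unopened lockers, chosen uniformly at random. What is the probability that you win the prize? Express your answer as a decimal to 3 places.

0.146

Your original locker holds the prize with probability 1/8, so the other 7 collectively hold it with probability 7/8.
The host can always find an empty locker to open, so this doesn't change that 7/8; it is now spread over the 6 remaining unopened lockers.
P(win by switching) = (7/8) · (1/6) = 7/48 ≈ 0.146.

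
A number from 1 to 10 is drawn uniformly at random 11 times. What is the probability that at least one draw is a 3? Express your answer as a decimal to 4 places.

0.6862

P(no draw is a 3) = (9/10)^11 ≈ 0.3138.
P(at least one) = 1 − 0.3138 = 0.6862.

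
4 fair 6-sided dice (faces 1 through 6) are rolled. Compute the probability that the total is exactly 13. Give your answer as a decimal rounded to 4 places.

There are 6^4 = 1296 equally likely outcomes.
The number of ordered 4-tuples from {1,…,6} summing to 13 is 140.
P(sum = 13) = 140/1296 = 35/324 ≈ 0.1080.

0.1080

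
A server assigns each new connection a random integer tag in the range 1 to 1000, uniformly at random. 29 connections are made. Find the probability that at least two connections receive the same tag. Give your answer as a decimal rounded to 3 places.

0.336

It's easier to compute the probability that all 29 are distinct.
P(all distinct) = 1000/1000 · 999/1000 · ··· · 972/1000 ≈ 0.664.
So the probability of at least one match is 1 − 0.664 = 0.336.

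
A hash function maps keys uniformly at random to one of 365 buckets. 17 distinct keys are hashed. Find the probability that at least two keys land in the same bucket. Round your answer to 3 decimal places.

It's easier to compute the probability that all 17 are distinct.
P(all distinct) = 365/365 · 364/365 · ··· · 349/365 ≈ 0.685.
So the probability of at least one match is 1 − 0.685 = 0.315.

0.315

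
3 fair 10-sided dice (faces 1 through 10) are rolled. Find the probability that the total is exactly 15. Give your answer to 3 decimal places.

0.073

There are 10^3 = 1000 equally likely outcomes.
The number of ordered 3-tuples from {1,…,10} summing to 15 is 73.
P(sum = 15) = 73/1000 ≈ 0.073.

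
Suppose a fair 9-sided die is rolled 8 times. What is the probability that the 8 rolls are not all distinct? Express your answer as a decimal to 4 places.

P(all 8 different) = 9/9 · 8/9 · ··· · 2/9 ≈ 0.0084.
P(at least two equal) = 1 − 0.0084 = 0.9916.

0.9916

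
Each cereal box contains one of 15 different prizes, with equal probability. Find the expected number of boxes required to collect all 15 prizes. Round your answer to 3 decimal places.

After i distinct types are collected, each trial gives a new one with probability (15−i)/15, so the expected wait for the next new type is 15/(15−i).
E = 15/15 + 15/14 + 15/13 + 15/12 + 15/11 + 15/10 + 15/9 + 15/8 + 15/7 + 15/6 + 15/5 + 15/4 + 15/3 + 15/2 + 15/1 = 1195757/24024 ≈ 49.773.

49.773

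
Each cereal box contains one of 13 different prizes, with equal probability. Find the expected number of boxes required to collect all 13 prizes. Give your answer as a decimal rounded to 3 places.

After i distinct types are collected, each trial gives a new one with probability (13−i)/13, so the expected wait for the next new type is 13/(13−i).
E = 13/13 + 13/12 + 13/11 + 13/10 + 13/9 + 13/8 + 13/7 + 13/6 + 13/5 + 13/4 + 13/3 + 13/2 + 13/1 = 1145993/27720 ≈ 41.342.

41.342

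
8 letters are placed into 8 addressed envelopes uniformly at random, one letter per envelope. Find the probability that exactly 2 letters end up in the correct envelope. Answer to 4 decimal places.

0.1840

Choose which 2 of the 8 are fixed: C(8,2) = 28 ways.
The remaining 6 must have no fixed point: D(6) = 265.
P = 28·265/40320 = 53/288 ≈ 0.1840.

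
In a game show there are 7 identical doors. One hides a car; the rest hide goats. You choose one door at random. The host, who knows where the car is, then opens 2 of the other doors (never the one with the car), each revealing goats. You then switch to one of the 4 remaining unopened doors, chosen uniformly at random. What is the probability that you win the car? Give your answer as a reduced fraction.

Your original door holds the car with probability 1/7, so the other 6 collectively hold it with probability 6/7.
The host can always find 2 empty doors to open, so the reveals don't change that 6/7; it is now spread over the 4 remaining unopened doors.
P(win by switching) = (6/7) · (1/4) = 3/14.

3/14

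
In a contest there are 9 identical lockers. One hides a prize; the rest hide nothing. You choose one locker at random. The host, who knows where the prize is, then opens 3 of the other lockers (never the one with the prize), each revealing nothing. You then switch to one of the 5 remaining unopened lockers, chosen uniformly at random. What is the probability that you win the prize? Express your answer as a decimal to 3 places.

Your original locker holds the prize with probability 1/9, so the other 8 collectively hold it with probability 8/9.
The host can always find 3 empty lockers to open, so the reveals don't change that 8/9; it is now spread over the 5 remaining unopened lockers.
P(win by switching) = (8/9) · (1/5) = 8/45 ≈ 0.178.

0.178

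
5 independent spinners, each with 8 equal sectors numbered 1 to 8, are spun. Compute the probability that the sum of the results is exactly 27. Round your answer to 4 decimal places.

0.0534

There are 8^5 = 32768 equally likely outcomes.
The number of ordered 5-tuples from {1,…,8} summing to 27 is 1750.
P(sum = 27) = 1750/32768 = 875/16384 ≈ 0.0534.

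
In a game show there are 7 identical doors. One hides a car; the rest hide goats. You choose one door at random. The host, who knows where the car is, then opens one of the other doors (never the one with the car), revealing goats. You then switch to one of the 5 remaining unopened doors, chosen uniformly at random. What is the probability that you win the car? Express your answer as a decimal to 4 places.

0.1714

Your original door holds the car with probability 1/7, so the other 6 collectively hold it with probability 6/7.
The host can always find an empty door to open, so this doesn't change that 6/7; it is now spread over the 5 remaining unopened doors.
P(win by switching) = (6/7) · (1/5) = 6/35 ≈ 0.1714.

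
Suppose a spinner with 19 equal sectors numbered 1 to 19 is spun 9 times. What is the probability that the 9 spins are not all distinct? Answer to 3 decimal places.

0.896

P(all 9 different) = 19/19 · 18/19 · ··· · 11/19 ≈ 0.104.
P(at least two equal) = 1 − 0.104 = 0.896.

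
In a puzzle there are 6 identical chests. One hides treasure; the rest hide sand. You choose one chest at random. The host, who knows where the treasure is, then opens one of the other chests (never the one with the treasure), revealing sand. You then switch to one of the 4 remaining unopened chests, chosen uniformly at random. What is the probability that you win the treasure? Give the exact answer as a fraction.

Your original chest holds the treasure with probability 1/6, so the other 5 collectively hold it with probability 5/6.
The host can always find an empty chest to open, so this doesn't change that 5/6; it is now spread over the 4 remaining unopened chests.
P(win by switching) = (5/6) · (1/4) = 5/24.

5/24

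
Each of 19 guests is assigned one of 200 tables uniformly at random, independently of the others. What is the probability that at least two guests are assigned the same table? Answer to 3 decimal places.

It's easier to compute the probability that all 19 are distinct.
P(all distinct) = 200/200 · 199/200 · ··· · 182/200 ≈ 0.414.
So the probability of at least one match is 1 − 0.414 = 0.586.

0.586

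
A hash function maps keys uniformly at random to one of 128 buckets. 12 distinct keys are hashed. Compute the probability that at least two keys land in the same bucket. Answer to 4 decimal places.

It's easier to compute the probability that all 12 are distinct.
P(all distinct) = 128/128 · 127/128 · ··· · 117/128 ≈ 0.5875.
So the probability of at least one match is 1 − 0.5875 = 0.4125.

0.4125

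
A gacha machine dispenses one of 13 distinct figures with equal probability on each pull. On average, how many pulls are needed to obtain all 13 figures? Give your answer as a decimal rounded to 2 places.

After i distinct types are collected, each trial gives a new one with probability (13−i)/13, so the expected wait for the next new type is 13/(13−i).
E = 13/13 + 13/12 + 13/11 + 13/10 + 13/9 + 13/8 + 13/7 + 13/6 + 13/5 + 13/4 + 13/3 + 13/2 + 13/1 = 1145993/27720 ≈ 41.34.

41.34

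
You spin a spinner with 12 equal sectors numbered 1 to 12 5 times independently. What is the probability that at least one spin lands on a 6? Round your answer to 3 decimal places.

P(no spin lands on a 6) = (11/12)^5 ≈ 0.647.
P(at least one) = 1 − 0.647 = 0.353.

0.353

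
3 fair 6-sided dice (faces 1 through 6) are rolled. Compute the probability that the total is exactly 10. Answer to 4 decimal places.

There are 6^3 = 216 equally likely outcomes.
The number of ordered 3-tuples from {1,…,6} summing to 10 is 27.
P(sum = 10) = 27/216 = 1/8 ≈ 0.1250.

0.1250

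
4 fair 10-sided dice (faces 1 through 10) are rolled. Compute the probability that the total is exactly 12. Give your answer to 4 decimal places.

0.0165

There are 10^4 = 10000 equally likely outcomes.
The number of ordered 4-tuples from {1,…,10} summing to 12 is 165.
P(sum = 12) = 165/10000 = 33/2000 ≈ 0.0165.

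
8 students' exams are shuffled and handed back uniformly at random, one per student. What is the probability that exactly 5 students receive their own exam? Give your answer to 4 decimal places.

Choose which 5 of the 8 are fixed: C(8,5) = 56 ways.
The remaining 3 must have no fixed point: D(3) = 2.
P = 56·2/40320 = 1/360 ≈ 0.0028.

0.0028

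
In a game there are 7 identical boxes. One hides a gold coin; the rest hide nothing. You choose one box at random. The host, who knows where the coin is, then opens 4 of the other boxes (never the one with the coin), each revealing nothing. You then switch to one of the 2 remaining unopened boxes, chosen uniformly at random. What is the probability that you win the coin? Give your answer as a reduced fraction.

Your original box holds the coin with probability 1/7, so the other 6 collectively hold it with probability 6/7.
The host can always find 4 empty boxes to open, so the reveals don't change that 6/7; it is now spread over the 2 remaining unopened boxes.
P(win by switching) = (6/7) · (1/2) = 3/7.

3/7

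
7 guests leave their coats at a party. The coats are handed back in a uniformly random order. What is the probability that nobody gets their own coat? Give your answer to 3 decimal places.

0.368

This is the derangement probability: permutations of 7 with no fixed point.
D(7) = 7! · (1 − 1/1! + 1/2! − ··· + (−1)^7/7!) = 1854.
P = 1854/5040 = 103/280 ≈ 0.368.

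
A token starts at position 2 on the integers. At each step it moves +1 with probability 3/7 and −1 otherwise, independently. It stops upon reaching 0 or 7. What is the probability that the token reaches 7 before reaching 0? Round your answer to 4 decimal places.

0.1198

Let r = q/p = (4/7)/(3/7) = 4/3. The recurrence P(i) = p·P(i+1) + q·P(i−1) with P(0)=0, P(7)=1 gives P(i) = (1 − r^i)/(1 − r^7).
P(2) = (1 − (4/3)^2) / (1 − (4/3)^7) = 1701/14197 ≈ 0.1198.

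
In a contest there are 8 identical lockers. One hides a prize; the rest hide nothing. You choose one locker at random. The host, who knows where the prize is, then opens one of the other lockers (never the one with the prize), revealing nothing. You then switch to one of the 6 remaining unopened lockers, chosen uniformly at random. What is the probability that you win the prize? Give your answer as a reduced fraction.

Your original locker holds the prize with probability 1/8, so the other 7 collectively hold it with probability 7/8.
The host can always find an empty locker to open, so this doesn't change that 7/8; it is now spread over the 6 remaining unopened lockers.
P(win by switching) = (7/8) · (1/6) = 7/48.

7/48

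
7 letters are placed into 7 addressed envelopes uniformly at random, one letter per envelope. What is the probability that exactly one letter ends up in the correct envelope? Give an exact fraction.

53/144

Choose which one is fixed: C(7,1) = 7 ways.
The remaining 6 must have no fixed point: D(6) = 265.
P = 7·265/5040 = 53/144.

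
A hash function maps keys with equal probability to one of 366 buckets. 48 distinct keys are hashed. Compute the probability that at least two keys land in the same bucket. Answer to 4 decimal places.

0.9602

It's easier to compute the probability that all 48 are distinct.
P(all distinct) = 366/366 · 365/366 · ··· · 319/366 ≈ 0.0398.
So the probability of at least one match is 1 − 0.0398 = 0.9602.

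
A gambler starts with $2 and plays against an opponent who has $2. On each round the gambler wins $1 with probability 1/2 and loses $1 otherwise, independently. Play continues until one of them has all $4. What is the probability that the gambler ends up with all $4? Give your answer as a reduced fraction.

With a fair step, P(i) = ½P(i−1) + ½P(i+1) with P(0)=0, P(4)=1 has the linear solution P(i) = i/4.
P(2) = 2/4 = 1/2.

1/2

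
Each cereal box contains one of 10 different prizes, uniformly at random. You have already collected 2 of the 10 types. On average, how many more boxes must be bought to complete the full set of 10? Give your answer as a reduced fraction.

Starting from 2 distinct types, each trial gives a new one with probability (10−i)/10 when i types are held, so the wait for the next new type is 10/(10−i).
E = 10/8 + 10/7 + 10/6 + 10/5 + 10/4 + 10/3 + 10/2 + 10/1 = 761/28.

761/28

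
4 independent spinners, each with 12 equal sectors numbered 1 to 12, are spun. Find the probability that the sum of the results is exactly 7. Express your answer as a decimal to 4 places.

0.0010

There are 12^4 = 20736 equally likely outcomes.
The number of ordered 4-tuples from {1,…,12} summing to 7 is 20.
P(sum = 7) = 20/20736 = 5/5184 ≈ 0.0010.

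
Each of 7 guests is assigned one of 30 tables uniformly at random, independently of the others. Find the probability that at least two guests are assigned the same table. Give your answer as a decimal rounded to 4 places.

0.5308

It's easier to compute the probability that all 7 are distinct.
P(all distinct) = 30/30 · 29/30 · ··· · 24/30 ≈ 0.4692.
So the probability of at least one match is 1 − 0.4692 = 0.5308.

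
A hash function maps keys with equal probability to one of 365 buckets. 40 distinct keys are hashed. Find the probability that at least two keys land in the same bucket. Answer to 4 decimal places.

It's easier to compute the probability that all 40 are distinct.
P(all distinct) = 365/365 · 364/365 · ··· · 326/365 ≈ 0.1088.
So the probability of at least one match is 1 − 0.1088 = 0.8912.

0.8912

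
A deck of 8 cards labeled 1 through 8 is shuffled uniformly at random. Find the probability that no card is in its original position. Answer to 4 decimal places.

This is the derangement probability: permutations of 8 with no fixed point.
D(8) = 8! · (1 − 1/1! + 1/2! − ··· + (−1)^8/8!) = 14833.
P = 14833/40320 = 2119/5760 ≈ 0.3679.

0.3679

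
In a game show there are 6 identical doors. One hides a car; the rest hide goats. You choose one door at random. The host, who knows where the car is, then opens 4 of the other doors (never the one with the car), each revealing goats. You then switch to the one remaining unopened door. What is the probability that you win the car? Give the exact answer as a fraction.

5/6

Your original door holds the car with probability 1/6, so the other 5 collectively hold it with probability 5/6.
The host can always find 4 empty doors to open, so the reveals don't change that 5/6; it is now spread over the 1 remaining unopened door.
P(win by switching) = (5/6) · (1/1) = 5/6.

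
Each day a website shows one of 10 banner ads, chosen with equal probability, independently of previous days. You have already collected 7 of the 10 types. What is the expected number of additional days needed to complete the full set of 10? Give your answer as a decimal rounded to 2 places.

Starting from 7 distinct types, each trial gives a new one with probability (10−i)/10 when i types are held, so the wait for the next new type is 10/(10−i).
E = 10/3 + 10/2 + 10/1 = 55/3 ≈ 18.33.

18.33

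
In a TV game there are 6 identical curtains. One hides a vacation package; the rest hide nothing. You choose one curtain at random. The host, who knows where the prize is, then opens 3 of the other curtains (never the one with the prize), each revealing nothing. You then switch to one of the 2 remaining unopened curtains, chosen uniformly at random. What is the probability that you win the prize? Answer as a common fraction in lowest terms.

Your original curtain holds the prize with probability 1/6, so the other 5 collectively hold it with probability 5/6.
The host can always find 3 empty curtains to open, so the reveals don't change that 5/6; it is now spread over the 2 remaining unopened curtains.
P(win by switching) = (5/6) · (1/2) = 5/12.

5/12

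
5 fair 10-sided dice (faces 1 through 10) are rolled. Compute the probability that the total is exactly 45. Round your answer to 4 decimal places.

There are 10^5 = 100000 equally likely outcomes.
The number of ordered 5-tuples from {1,…,10} summing to 45 is 126.
P(sum = 45) = 126/100000 = 63/50000 ≈ 0.0013.

0.0013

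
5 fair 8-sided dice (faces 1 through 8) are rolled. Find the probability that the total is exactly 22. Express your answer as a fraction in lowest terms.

615/8192

There are 8^5 = 32768 equally likely outcomes.
The number of ordered 5-tuples from {1,…,8} summing to 22 is 2460.
P(sum = 22) = 2460/32768 = 615/8192.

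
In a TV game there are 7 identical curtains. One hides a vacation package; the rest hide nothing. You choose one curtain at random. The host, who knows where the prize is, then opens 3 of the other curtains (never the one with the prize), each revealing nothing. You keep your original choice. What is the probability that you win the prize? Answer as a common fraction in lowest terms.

1/7

The host can always open 3 empty curtains regardless of your choice, so the reveals give no information about your original curtain.
P(win by staying) = 1/7.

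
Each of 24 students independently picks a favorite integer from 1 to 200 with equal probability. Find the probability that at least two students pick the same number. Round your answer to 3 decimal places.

It's easier to compute the probability that all 24 are distinct.
P(all distinct) = 200/200 · 199/200 · ··· · 177/200 ≈ 0.238.
So the probability of at least one match is 1 − 0.238 = 0.762.

0.762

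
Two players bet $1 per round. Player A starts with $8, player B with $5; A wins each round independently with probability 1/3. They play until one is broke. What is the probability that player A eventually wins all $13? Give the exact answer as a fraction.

255/8191

Let r = q/p = (2/3)/(1/3) = 2. The recurrence P(i) = p·P(i+1) + q·P(i−1) with P(0)=0, P(13)=1 gives P(i) = (1 − r^i)/(1 − r^13).
P(8) = (1 − (2)^8) / (1 − (2)^13) = 255/8191.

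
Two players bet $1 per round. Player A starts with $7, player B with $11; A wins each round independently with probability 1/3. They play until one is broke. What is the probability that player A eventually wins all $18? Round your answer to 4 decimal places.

0.0005

Let r = q/p = (2/3)/(1/3) = 2. The recurrence P(i) = p·P(i+1) + q·P(i−1) with P(0)=0, P(18)=1 gives P(i) = (1 − r^i)/(1 − r^18).
P(7) = (1 − (2)^7) / (1 − (2)^18) = 127/262143 ≈ 0.0005.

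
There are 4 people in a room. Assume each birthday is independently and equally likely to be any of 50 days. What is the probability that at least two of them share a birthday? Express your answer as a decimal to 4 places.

0.1156

It's easier to compute the probability that all 4 are distinct.
P(all distinct) = 50/50 · 49/50 · ··· · 47/50 ≈ 0.8844.
So the probability of at least one match is 1 − 0.8844 = 0.1156.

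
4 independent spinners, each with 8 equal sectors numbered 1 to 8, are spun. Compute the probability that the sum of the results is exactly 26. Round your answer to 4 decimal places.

There are 8^4 = 4096 equally likely outcomes.
The number of ordered 4-tuples from {1,…,8} summing to 26 is 84.
P(sum = 26) = 84/4096 = 21/1024 ≈ 0.0205.

0.0205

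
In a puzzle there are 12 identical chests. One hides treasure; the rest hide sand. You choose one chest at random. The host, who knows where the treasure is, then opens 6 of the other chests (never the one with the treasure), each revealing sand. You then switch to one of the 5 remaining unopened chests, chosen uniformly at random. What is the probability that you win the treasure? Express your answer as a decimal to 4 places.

0.1833

Your original chest holds the treasure with probability 1/12, so the other 11 collectively hold it with probability 11/12.
The host can always find 6 empty chests to open, so the reveals don't change that 11/12; it is now spread over the 5 remaining unopened chests.
P(win by switching) = (11/12) · (1/5) = 11/60 ≈ 0.1833.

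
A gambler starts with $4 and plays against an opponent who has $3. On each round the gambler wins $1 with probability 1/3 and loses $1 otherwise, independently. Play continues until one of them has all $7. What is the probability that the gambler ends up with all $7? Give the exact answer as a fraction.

Let r = q/p = (2/3)/(1/3) = 2. The recurrence P(i) = p·P(i+1) + q·P(i−1) with P(0)=0, P(7)=1 gives P(i) = (1 − r^i)/(1 − r^7).
P(4) = (1 − (2)^4) / (1 − (2)^7) = 15/127.

15/127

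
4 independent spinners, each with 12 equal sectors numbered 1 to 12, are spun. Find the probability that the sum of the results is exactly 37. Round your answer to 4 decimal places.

0.0176

There are 12^4 = 20736 equally likely outcomes.
The number of ordered 4-tuples from {1,…,12} summing to 37 is 364.
P(sum = 37) = 364/20736 = 91/5184 ≈ 0.0176.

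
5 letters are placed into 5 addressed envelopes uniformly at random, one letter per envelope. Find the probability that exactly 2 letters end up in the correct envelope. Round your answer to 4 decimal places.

Choose which 2 of the 5 are fixed: C(5,2) = 10 ways.
The remaining 3 must have no fixed point: D(3) = 2.
P = 10·2/120 = 1/6 ≈ 0.1667.

0.1667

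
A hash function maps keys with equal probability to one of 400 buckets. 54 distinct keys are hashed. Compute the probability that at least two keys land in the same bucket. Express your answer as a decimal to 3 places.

0.976

It's easier to compute the probability that all 54 are distinct.
P(all distinct) = 400/400 · 399/400 · ··· · 347/400 ≈ 0.024.
So the probability of at least one match is 1 − 0.024 = 0.976.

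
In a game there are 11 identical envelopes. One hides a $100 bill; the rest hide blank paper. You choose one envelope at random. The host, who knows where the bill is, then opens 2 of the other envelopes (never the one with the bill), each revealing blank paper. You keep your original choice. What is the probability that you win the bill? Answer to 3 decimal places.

0.091

The host can always open 2 empty envelopes regardless of your choice, so the reveals give no information about your original envelope.
P(win by staying) = 1/11 ≈ 0.091.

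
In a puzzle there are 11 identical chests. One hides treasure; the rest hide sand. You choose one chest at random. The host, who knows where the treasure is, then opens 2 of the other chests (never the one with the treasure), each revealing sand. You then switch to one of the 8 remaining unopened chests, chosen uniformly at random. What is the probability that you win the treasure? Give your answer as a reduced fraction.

5/44

Your original chest holds the treasure with probability 1/11, so the other 10 collectively hold it with probability 10/11.
The host can always find 2 empty chests to open, so the reveals don't change that 10/11; it is now spread over the 8 remaining unopened chests.
P(win by switching) = (10/11) · (1/8) = 5/44.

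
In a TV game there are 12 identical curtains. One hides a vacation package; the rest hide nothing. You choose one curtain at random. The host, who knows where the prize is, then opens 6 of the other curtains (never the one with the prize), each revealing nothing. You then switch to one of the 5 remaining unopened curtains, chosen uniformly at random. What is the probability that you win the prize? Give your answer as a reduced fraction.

11/60

Your original curtain holds the prize with probability 1/12, so the other 11 collectively hold it with probability 11/12.
The host can always find 6 empty curtains to open, so the reveals don't change that 11/12; it is now spread over the 5 remaining unopened curtains.
P(win by switching) = (11/12) · (1/5) = 11/60.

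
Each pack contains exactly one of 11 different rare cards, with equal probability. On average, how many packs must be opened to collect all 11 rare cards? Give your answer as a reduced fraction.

After i distinct types are collected, each trial gives a new one with probability (11−i)/11, so the expected wait for the next new type is 11/(11−i).
E = 11/11 + 11/10 + 11/9 + 11/8 + 11/7 + 11/6 + 11/5 + 11/4 + 11/3 + 11/2 + 11/1 = 83711/2520.

83711/2520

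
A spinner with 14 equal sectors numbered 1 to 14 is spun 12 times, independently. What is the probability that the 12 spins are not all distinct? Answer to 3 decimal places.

0.999

P(all 12 different) = 14/14 · 13/14 · ··· · 3/14 ≈ 0.001.
P(at least two equal) = 1 − 0.001 = 0.999.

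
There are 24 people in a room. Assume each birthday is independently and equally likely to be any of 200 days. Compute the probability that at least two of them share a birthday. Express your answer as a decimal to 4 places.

It's easier to compute the probability that all 24 are distinct.
P(all distinct) = 200/200 · 199/200 · ··· · 177/200 ≈ 0.2375.
So the probability of at least one match is 1 − 0.2375 = 0.7625.

0.7625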